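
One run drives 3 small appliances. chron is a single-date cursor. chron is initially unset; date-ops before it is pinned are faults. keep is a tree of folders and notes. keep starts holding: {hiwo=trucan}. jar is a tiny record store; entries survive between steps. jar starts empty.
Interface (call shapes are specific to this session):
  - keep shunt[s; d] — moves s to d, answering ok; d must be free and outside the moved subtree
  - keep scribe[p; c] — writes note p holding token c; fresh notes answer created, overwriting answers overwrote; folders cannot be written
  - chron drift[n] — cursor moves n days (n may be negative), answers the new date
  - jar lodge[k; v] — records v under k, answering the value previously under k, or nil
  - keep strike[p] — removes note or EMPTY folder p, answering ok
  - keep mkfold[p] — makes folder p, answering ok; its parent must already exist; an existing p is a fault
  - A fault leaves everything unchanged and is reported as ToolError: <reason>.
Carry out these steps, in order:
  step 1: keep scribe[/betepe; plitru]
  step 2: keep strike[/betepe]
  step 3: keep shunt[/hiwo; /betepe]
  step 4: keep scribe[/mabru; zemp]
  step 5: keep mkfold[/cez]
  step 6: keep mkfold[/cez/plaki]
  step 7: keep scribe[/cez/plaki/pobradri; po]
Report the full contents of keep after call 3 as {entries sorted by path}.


Answer: {betepe=trucan}

Derivation:
-> keep scribe(p='/betepe', c='plitru')
<- created
-> keep strike(p='/betepe')
<- ok
-> keep shunt(s='/hiwo', d='/betepe')
<- ok
-> keep scribe(p='/mabru', c='zemp')
<- created
-> keep mkfold(p='/cez')
<- ok
-> keep mkfold(p='/cez/plaki')
<- ok
-> keep scribe(p='/cez/plaki/pobradri', c='po')
<- created


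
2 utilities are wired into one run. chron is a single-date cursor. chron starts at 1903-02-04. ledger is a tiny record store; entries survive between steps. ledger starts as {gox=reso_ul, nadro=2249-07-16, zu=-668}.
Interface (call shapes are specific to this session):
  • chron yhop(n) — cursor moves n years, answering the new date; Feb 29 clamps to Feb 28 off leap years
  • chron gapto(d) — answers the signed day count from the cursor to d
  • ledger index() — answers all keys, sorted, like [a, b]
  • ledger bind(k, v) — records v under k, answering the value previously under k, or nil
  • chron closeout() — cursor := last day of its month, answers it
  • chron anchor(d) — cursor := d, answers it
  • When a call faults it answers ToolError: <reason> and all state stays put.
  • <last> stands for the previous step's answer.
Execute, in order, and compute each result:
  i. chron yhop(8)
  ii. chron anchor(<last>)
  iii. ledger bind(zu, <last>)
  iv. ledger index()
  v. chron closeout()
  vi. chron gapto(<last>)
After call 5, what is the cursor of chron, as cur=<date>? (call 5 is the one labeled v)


# 1. chron yhop(8) : 1911-02-04
# 2. chron anchor(<last>) : 1911-02-04
# 3. ledger bind(zu, <last>) : -668
# 4. ledger index() : [gox, nadro, zu]
# 5. chron closeout() : 1911-02-28
# 6. chron gapto(<last>) : 0

Answer: cur=1911-02-28


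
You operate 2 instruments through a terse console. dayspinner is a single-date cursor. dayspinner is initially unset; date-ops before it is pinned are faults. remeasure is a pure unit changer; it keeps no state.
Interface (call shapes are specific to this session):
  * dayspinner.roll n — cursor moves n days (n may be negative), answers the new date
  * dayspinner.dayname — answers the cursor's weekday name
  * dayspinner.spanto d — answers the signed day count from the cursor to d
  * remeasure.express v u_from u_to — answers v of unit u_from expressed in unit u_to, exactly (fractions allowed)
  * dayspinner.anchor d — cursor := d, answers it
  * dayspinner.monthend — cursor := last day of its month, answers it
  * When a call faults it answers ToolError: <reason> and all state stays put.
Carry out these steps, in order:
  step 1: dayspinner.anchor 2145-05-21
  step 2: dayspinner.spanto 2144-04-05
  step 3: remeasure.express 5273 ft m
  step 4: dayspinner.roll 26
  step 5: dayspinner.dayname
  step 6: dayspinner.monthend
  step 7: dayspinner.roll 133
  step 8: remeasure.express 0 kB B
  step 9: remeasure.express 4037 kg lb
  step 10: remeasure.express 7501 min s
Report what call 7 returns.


Answer: 2145-11-10

Derivation:
;; dayspinner.anchor(d=2145-05-21) == 2145-05-21
;; dayspinner.spanto(d=2144-04-05) == -411
;; remeasure.express(v=5273, u_from=ft, u_to=m) == 2009013/1250
;; dayspinner.roll(n=26) == 2145-06-16
;; dayspinner.dayname() == Wednesday
;; dayspinner.monthend() == 2145-06-30
;; dayspinner.roll(n=133) == 2145-11-10
;; remeasure.express(v=0, u_from=kB, u_to=B) == 0
;; remeasure.express(v=4037, u_from=kg, u_to=lb) == 36700000000/4123567
;; remeasure.express(v=7501, u_from=min, u_to=s) == 450060


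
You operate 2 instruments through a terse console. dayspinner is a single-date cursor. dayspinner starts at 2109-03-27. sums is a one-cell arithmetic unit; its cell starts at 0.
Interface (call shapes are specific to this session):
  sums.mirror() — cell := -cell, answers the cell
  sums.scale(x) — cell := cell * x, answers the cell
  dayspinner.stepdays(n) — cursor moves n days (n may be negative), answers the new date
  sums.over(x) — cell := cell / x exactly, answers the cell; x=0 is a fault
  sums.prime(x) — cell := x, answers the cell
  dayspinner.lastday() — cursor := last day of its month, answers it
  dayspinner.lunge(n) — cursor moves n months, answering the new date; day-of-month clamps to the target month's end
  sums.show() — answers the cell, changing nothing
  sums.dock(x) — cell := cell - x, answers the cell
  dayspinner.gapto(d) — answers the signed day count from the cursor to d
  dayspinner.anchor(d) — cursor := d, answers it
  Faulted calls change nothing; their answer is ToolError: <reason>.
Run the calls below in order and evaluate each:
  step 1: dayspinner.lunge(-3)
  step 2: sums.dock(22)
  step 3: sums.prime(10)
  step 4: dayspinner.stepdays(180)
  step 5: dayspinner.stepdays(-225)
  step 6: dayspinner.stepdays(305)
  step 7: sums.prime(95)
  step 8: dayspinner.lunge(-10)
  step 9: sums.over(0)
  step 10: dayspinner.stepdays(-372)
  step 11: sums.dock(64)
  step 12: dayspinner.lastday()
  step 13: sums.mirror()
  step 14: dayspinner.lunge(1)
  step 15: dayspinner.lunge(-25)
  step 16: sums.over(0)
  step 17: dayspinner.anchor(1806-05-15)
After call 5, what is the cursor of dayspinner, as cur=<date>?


Do: dayspinner.lunge[n: -3]
See: 2108-12-27
Do: sums.dock[x: 22]
See: -22
Do: sums.prime[x: 10]
See: 10
Do: dayspinner.stepdays[n: 180]
See: 2109-06-25
Do: dayspinner.stepdays[n: -225]
See: 2108-11-12
Do: dayspinner.stepdays[n: 305]
See: 2109-09-13
Do: sums.prime[x: 95]
See: 95
Do: dayspinner.lunge[n: -10]
See: 2108-11-13
Do: sums.over[x: 0]
See: ToolError: division by zero
Do: dayspinner.stepdays[n: -372]
See: 2107-11-07
Do: sums.dock[x: 64]
See: 31
Do: dayspinner.lastday[]
See: 2107-11-30
Do: sums.mirror[]
See: -31
Do: dayspinner.lunge[n: 1]
See: 2107-12-30
Do: dayspinner.lunge[n: -25]
See: 2105-11-30
Do: sums.over[x: 0]
See: ToolError: division by zero
Do: dayspinner.anchor[d: 1806-05-15]
See: 1806-05-15

Answer: cur=2108-11-12


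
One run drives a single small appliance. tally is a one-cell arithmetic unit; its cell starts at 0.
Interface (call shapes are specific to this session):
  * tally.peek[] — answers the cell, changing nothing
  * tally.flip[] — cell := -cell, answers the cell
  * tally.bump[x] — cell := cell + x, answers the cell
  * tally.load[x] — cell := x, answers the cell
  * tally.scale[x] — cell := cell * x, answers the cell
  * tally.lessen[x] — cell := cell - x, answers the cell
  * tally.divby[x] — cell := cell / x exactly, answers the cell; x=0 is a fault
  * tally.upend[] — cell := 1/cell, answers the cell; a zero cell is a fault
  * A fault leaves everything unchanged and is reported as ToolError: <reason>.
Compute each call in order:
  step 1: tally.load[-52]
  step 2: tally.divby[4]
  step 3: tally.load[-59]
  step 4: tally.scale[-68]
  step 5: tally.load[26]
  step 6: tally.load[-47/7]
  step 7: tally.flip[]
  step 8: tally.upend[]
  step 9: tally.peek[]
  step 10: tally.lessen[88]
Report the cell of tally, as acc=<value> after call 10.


Answer: acc=-4129/47

Derivation:
% tally.load x='-52'
= -52
% tally.divby x='4'
= -13
% tally.load x='-59'
= -59
% tally.scale x='-68'
= 4012
% tally.load x='26'
= 26
% tally.load x='-47/7'
= -47/7
% tally.flip
= 47/7
% tally.upend
= 7/47
% tally.peek
= 7/47
% tally.lessen x='88'
= -4129/47


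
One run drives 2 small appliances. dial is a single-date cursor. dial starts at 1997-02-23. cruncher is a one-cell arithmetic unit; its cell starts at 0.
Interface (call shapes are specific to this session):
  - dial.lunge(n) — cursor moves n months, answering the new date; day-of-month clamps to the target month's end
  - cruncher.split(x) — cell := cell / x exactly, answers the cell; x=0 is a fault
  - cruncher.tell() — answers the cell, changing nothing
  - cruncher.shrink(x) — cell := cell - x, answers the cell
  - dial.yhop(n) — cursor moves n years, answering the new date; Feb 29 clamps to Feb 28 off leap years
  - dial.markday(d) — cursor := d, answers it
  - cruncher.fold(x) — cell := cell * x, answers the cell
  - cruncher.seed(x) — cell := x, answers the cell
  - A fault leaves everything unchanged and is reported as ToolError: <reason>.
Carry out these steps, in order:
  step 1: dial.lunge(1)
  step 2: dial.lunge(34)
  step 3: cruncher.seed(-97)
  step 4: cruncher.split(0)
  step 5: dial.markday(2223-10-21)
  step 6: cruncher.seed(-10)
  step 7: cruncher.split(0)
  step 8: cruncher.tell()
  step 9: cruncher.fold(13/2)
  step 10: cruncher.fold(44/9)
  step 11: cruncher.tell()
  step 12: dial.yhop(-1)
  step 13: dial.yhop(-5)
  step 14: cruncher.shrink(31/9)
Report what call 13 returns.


Answer: 2217-10-21

Derivation:
I run lunge on 1, giving 1997-03-23.
Next I call lunge on 34: 2000-01-23.
I use seed on -97, giving -97.
I call split on 0, and get ToolError: division by zero.
Next I call markday on 2223-10-21, yielding 2223-10-21.
I use seed on -10, — result: -10.
I try split on 0, giving ToolError: division by zero.
I run tell(), and get -10.
Then fold on 13/2, → -65.
Calling fold on 44/9, and get -2860/9.
Now I run tell(), yielding -2860/9.
I call yhop on -1, → 2222-10-21.
I run yhop on -5, and observe 2217-10-21.
Using shrink on 31/9, which returns -2891/9.


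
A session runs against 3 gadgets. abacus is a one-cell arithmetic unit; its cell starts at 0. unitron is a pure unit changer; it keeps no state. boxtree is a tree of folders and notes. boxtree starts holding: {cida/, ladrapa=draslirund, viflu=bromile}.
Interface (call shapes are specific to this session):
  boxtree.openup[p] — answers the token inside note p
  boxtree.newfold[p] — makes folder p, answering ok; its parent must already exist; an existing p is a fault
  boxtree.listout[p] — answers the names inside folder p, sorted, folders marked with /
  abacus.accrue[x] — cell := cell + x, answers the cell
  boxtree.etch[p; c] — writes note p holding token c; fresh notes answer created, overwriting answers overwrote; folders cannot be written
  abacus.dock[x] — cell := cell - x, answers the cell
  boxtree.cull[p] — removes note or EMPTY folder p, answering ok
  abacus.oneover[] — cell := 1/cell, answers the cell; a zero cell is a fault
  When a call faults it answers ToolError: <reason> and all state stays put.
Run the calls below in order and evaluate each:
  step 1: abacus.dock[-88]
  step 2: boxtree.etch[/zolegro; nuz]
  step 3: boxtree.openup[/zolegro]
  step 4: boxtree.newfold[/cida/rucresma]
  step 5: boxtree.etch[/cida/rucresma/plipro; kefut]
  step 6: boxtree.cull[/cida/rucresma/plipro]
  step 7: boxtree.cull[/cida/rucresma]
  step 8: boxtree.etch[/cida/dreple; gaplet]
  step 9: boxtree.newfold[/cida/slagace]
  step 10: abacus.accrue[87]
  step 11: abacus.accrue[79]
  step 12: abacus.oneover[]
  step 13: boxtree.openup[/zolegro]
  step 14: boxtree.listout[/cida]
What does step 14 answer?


Calling abacus.dock using -88, and observe 88.
Now I run boxtree.etch using /zolegro, nuz, and observe created.
I try boxtree.openup using /zolegro: nuz.
I run boxtree.newfold using /cida/rucresma, yielding ok.
Invoking boxtree.etch using /cida/rucresma/plipro, kefut, and see created.
I run boxtree.cull using /cida/rucresma/plipro, yielding ok.
I invoke boxtree.cull using /cida/rucresma, yielding ok.
Now I run boxtree.etch using /cida/dreple, gaplet, and see created.
Invoking boxtree.newfold using /cida/slagace: ok.
Now I run abacus.accrue using 87, → 175.
Then abacus.accrue using 79, yielding 254.
Calling abacus.oneover(), and observe 1/254.
Next I call boxtree.openup using /zolegro, — result: nuz.
Using boxtree.listout using /cida, and see [dreple, slagace/].

Answer: [dreple, slagace/]


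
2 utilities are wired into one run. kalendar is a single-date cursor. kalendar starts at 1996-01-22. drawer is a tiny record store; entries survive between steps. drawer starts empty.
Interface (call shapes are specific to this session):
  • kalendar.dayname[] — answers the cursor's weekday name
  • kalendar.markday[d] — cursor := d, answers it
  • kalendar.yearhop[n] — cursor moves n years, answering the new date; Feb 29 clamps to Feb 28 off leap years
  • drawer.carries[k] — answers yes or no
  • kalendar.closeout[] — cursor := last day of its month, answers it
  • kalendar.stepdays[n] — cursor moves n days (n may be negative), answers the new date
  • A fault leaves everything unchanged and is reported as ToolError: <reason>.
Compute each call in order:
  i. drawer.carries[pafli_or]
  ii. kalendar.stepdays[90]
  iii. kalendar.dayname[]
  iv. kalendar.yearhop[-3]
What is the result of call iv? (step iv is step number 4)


Act: carries[k→pafli_or]
Obs: no
Act: stepdays[n→90]
Obs: 1996-04-21
Act: dayname[]
Obs: Sunday
Act: yearhop[n→-3]
Obs: 1993-04-21

Answer: 1993-04-21


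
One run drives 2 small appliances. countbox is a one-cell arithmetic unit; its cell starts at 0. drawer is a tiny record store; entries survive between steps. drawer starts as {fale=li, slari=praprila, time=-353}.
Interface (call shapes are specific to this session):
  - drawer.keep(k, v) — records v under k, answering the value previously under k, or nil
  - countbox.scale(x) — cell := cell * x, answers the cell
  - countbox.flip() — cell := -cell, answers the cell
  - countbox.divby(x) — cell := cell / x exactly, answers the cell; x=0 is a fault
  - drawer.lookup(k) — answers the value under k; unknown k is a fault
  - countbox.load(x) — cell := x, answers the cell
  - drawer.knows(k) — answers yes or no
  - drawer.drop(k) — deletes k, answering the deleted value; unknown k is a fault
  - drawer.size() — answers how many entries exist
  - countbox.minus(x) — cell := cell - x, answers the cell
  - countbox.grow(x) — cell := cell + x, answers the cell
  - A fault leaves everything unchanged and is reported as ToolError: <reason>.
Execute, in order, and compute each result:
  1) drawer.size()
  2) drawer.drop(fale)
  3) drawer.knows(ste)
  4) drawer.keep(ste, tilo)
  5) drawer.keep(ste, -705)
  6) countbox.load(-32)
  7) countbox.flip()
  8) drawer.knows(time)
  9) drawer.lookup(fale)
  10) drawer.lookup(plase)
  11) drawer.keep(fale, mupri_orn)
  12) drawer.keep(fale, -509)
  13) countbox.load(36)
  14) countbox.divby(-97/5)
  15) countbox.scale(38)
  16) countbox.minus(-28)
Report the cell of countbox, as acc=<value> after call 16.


·→ size()
·← 3
·→ drop(fale)
·← li
·→ knows(ste)
·← no
·→ keep(ste, tilo)
·← nil
·→ keep(ste, -705)
·← tilo
·→ load(-32)
·← -32
·→ flip()
·← 32
·→ knows(time)
·← yes
·→ lookup(fale)
·← ToolError: no such key fale
·→ lookup(plase)
·← ToolError: no such key plase
·→ keep(fale, mupri_orn)
·← nil
·→ keep(fale, -509)
·← mupri_orn
·→ load(36)
·← 36
·→ divby(-97/5)
·← -180/97
·→ scale(38)
·← -6840/97
·→ minus(-28)
·← -4124/97

Answer: acc=-4124/97


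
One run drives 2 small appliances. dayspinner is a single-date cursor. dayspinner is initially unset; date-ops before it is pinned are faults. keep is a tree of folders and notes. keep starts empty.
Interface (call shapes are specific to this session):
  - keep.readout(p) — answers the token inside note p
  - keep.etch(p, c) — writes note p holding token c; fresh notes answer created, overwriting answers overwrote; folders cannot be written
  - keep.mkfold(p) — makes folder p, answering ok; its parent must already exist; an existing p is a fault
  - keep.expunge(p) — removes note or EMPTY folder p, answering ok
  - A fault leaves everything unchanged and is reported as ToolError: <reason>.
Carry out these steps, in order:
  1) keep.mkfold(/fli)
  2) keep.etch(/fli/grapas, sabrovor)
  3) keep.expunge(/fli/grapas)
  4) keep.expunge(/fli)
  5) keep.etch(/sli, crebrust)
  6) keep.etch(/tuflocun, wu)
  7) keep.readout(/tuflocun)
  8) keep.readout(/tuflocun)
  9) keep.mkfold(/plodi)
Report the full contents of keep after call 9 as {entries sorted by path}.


==> keep.mkfold(p=/fli)
<== ok
==> keep.etch(p=/fli/grapas, c=sabrovor)
<== created
==> keep.expunge(p=/fli/grapas)
<== ok
==> keep.expunge(p=/fli)
<== ok
==> keep.etch(p=/sli, c=crebrust)
<== created
==> keep.etch(p=/tuflocun, c=wu)
<== created
==> keep.readout(p=/tuflocun)
<== wu
==> keep.readout(p=/tuflocun)
<== wu
==> keep.mkfold(p=/plodi)
<== ok

Answer: {plodi/, sli=crebrust, tuflocun=wu}


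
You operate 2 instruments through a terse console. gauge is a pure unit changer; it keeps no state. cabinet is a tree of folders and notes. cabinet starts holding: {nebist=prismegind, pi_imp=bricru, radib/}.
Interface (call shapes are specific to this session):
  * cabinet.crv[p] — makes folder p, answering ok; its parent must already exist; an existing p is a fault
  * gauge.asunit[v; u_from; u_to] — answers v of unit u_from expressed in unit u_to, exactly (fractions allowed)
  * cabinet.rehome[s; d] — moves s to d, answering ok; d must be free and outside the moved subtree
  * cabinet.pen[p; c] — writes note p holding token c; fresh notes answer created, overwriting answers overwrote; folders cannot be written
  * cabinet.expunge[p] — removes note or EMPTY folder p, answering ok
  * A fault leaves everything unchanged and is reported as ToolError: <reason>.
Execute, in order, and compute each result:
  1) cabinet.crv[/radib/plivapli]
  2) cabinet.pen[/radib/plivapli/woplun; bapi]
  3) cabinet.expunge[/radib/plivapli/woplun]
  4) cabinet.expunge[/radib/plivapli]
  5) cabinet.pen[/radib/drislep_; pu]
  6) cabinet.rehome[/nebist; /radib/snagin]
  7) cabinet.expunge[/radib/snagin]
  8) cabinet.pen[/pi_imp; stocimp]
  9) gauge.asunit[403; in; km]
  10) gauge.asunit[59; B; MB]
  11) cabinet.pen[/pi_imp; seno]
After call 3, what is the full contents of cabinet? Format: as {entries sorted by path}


Now I run cabinet.crv with p→/radib/plivapli: ok.
I try cabinet.pen with p→/radib/plivapli/woplun, c→bapi, and see created.
I try cabinet.expunge with p→/radib/plivapli/woplun, and get ok.
Then cabinet.expunge with p→/radib/plivapli, and get ok.
Now I run cabinet.pen with p→/radib/drislep_, c→pu, and get created.
I try cabinet.rehome with s→/nebist, d→/radib/snagin, — result: ok.
I run cabinet.expunge with p→/radib/snagin, and observe ok.
I try cabinet.pen with p→/pi_imp, c→stocimp, giving overwrote.
Now I run gauge.asunit with v→403, u_from→in, u_to→km, giving 51181/5000000.
Then gauge.asunit with v→59, u_from→B, u_to→MB: 59/1000000.
Then cabinet.pen with p→/pi_imp, c→seno, and see overwrote.

Answer: {nebist=prismegind, pi_imp=bricru, radib/, radib/plivapli/}


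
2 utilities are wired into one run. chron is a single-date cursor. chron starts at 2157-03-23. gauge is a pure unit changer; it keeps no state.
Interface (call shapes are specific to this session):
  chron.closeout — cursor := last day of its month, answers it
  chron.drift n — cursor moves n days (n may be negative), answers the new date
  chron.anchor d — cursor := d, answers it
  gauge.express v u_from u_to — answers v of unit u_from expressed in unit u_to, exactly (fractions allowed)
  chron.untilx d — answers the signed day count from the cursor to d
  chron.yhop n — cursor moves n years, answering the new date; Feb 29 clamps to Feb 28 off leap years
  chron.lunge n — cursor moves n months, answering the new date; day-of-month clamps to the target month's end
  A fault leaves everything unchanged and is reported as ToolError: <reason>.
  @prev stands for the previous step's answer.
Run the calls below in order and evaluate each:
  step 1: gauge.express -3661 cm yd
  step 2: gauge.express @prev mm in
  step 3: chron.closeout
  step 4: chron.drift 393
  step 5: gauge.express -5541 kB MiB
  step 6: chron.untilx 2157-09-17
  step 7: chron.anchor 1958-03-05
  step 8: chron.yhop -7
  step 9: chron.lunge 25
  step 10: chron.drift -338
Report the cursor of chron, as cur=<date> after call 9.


CALL gauge.express[v→-3661; u_from→cm; u_to→yd]
RET  -91525/2286
CALL gauge.express[v→@prev; u_from→mm; u_to→in]
RET  -457625/290322
CALL chron.closeout[]
RET  2157-03-31
CALL chron.drift[n→393]
RET  2158-04-28
CALL gauge.express[v→-5541; u_from→kB; u_to→MiB]
RET  -692625/131072
CALL chron.untilx[d→2157-09-17]
RET  -223
CALL chron.anchor[d→1958-03-05]
RET  1958-03-05
CALL chron.yhop[n→-7]
RET  1951-03-05
CALL chron.lunge[n→25]
RET  1953-04-05
CALL chron.drift[n→-338]
RET  1952-05-02

Answer: cur=1953-04-05


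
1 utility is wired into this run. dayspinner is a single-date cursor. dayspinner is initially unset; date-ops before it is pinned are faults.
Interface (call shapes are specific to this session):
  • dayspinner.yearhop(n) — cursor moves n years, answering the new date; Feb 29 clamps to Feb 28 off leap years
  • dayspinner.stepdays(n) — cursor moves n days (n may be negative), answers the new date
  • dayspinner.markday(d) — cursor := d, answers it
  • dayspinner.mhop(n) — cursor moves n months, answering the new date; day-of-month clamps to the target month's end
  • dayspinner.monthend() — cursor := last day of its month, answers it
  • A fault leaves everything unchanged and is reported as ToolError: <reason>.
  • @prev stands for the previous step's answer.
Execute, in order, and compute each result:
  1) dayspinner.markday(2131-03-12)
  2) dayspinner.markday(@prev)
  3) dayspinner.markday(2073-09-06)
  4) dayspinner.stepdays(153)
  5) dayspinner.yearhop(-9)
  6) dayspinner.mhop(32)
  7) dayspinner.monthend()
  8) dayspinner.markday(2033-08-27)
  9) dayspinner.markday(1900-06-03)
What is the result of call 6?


Do: markday[2131-03-12]
See: 2131-03-12
Do: markday[@prev]
See: 2131-03-12
Do: markday[2073-09-06]
See: 2073-09-06
Do: stepdays[153]
See: 2074-02-06
Do: yearhop[-9]
See: 2065-02-06
Do: mhop[32]
See: 2067-10-06
Do: monthend[]
See: 2067-10-31
Do: markday[2033-08-27]
See: 2033-08-27
Do: markday[1900-06-03]
See: 1900-06-03

Answer: 2067-10-06


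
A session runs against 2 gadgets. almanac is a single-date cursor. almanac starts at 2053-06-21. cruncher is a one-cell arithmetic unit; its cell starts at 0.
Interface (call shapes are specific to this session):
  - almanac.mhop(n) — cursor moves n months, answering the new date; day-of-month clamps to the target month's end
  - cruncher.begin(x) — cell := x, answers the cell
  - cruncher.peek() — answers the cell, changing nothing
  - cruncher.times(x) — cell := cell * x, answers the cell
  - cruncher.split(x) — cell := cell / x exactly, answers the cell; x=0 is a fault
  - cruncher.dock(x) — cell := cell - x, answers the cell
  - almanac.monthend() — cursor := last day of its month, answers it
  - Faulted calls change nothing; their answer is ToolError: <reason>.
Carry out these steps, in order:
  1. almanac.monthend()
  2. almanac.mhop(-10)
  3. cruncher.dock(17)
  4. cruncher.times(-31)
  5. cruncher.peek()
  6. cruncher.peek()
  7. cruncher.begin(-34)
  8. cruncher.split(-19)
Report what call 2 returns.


! 1. almanac.monthend() : 2053-06-30
! 2. almanac.mhop(n→-10) : 2052-08-30
! 3. cruncher.dock(x→17) : -17
! 4. cruncher.times(x→-31) : 527
! 5. cruncher.peek() : 527
! 6. cruncher.peek() : 527
! 7. cruncher.begin(x→-34) : -34
! 8. cruncher.split(x→-19) : 34/19

Answer: 2052-08-30


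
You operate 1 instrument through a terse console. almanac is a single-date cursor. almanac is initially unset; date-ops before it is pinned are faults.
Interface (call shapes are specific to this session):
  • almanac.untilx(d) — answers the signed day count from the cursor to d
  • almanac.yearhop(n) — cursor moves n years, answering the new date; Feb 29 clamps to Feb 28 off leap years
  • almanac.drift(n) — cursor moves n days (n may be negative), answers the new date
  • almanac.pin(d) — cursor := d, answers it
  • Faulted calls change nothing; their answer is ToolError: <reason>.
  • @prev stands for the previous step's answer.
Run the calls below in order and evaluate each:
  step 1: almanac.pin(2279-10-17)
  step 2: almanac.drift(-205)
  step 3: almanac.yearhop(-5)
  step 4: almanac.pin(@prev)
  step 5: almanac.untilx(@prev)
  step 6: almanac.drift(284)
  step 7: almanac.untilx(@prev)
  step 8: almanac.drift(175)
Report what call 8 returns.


~$ almanac.pin d=2279-10-17
:: 2279-10-17
~$ almanac.drift n=-205
:: 2279-03-26
~$ almanac.yearhop n=-5
:: 2274-03-26
~$ almanac.pin d=@prev
:: 2274-03-26
~$ almanac.untilx d=@prev
:: 0
~$ almanac.drift n=284
:: 2275-01-04
~$ almanac.untilx d=@prev
:: 0
~$ almanac.drift n=175
:: 2275-06-28

Answer: 2275-06-28


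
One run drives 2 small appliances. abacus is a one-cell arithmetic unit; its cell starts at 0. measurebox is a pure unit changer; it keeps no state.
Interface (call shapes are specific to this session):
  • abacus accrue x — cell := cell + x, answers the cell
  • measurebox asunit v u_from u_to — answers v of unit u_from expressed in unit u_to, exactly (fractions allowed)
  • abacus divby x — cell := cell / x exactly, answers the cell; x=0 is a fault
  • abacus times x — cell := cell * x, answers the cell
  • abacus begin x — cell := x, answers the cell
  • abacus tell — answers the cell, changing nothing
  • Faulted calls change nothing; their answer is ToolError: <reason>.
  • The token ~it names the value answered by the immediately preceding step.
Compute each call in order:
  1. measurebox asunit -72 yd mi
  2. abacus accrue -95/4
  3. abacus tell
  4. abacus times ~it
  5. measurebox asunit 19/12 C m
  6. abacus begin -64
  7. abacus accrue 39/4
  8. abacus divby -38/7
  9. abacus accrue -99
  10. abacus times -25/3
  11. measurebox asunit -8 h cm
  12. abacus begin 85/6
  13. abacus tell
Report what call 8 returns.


>>> measurebox asunit v='-72' u_from='yd' u_to='mi'
= -9/220
>>> abacus accrue x='-95/4'
= -95/4
>>> abacus tell
= -95/4
>>> abacus times x='~it'
= 9025/16
>>> measurebox asunit v='19/12' u_from='C' u_to='m'
= ToolError: incompatible units
>>> abacus begin x='-64'
= -64
>>> abacus accrue x='39/4'
= -217/4
>>> abacus divby x='-38/7'
= 1519/152
>>> abacus accrue x='-99'
= -13529/152
>>> abacus times x='-25/3'
= 338225/456
>>> measurebox asunit v='-8' u_from='h' u_to='cm'
= ToolError: incompatible units
>>> abacus begin x='85/6'
= 85/6
>>> abacus tell
= 85/6

Answer: 1519/152


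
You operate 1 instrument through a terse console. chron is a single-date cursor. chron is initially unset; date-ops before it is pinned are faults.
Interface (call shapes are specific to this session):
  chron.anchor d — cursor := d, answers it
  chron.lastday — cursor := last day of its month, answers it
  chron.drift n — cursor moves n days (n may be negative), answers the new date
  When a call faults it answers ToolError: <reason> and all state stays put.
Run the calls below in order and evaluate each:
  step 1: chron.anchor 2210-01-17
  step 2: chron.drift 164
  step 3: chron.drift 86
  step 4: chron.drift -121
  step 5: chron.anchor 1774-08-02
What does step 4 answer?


Answer: 2210-05-26

Derivation:
I call chron.anchor on d='2210-01-17', giving 2210-01-17.
Using chron.drift on n='164', → 2210-06-30.
Calling chron.drift on n='86', giving 2210-09-24.
I run chron.drift on n='-121', giving 2210-05-26.
Calling chron.anchor on d='1774-08-02', giving 1774-08-02.


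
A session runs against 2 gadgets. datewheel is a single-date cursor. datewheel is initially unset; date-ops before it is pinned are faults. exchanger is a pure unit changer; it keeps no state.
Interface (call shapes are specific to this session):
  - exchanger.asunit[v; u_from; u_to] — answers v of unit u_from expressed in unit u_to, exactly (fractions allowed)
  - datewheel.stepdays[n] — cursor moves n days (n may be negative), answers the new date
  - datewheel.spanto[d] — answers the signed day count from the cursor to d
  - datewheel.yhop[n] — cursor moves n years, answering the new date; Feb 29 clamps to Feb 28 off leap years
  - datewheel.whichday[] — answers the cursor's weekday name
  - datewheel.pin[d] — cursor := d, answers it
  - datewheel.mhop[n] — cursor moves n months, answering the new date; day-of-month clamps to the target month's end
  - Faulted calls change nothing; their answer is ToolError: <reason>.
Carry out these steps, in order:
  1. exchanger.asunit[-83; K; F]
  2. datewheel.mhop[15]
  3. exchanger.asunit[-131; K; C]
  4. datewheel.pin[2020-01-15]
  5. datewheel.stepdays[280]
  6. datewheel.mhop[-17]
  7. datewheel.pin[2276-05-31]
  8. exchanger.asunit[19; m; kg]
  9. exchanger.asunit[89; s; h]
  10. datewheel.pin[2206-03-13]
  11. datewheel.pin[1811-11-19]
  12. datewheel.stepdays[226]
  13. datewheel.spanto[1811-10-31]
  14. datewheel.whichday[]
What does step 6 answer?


-> exchanger.asunit(v=-83, u_from=K, u_to=F)
<- -60907/100
-> datewheel.mhop(n=15)
<- ToolError: no date set
-> exchanger.asunit(v=-131, u_from=K, u_to=C)
<- -8083/20
-> datewheel.pin(d=2020-01-15)
<- 2020-01-15
-> datewheel.stepdays(n=280)
<- 2020-10-21
-> datewheel.mhop(n=-17)
<- 2019-05-21
-> datewheel.pin(d=2276-05-31)
<- 2276-05-31
-> exchanger.asunit(v=19, u_from=m, u_to=kg)
<- ToolError: incompatible units
-> exchanger.asunit(v=89, u_from=s, u_to=h)
<- 89/3600
-> datewheel.pin(d=2206-03-13)
<- 2206-03-13
-> datewheel.pin(d=1811-11-19)
<- 1811-11-19
-> datewheel.stepdays(n=226)
<- 1812-07-02
-> datewheel.spanto(d=1811-10-31)
<- -245
-> datewheel.whichday()
<- Thursday

Answer: 2019-05-21


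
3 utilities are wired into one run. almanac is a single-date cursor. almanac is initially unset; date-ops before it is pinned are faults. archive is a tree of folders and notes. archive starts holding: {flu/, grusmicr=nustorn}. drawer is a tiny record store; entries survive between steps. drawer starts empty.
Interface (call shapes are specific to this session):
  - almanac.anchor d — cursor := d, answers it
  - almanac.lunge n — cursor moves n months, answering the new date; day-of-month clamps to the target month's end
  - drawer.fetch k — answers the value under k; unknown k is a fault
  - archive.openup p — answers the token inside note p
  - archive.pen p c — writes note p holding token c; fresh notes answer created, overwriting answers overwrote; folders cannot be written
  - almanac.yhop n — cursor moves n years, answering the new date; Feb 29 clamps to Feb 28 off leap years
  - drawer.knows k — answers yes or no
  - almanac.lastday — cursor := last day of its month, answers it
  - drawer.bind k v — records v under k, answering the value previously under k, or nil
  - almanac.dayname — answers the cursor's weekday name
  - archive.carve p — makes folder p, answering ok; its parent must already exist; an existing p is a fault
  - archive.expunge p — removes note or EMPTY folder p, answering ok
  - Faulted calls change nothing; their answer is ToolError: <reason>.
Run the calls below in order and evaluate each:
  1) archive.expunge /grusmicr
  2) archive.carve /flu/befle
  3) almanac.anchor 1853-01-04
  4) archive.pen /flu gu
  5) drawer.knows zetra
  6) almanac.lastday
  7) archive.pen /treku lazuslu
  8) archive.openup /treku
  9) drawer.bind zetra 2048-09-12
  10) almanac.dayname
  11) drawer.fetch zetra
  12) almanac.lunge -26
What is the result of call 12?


Answer: 1850-11-30

Derivation:
[in] archive.expunge p: /grusmicr
[out] ok
[in] archive.carve p: /flu/befle
[out] ok
[in] almanac.anchor d: 1853-01-04
[out] 1853-01-04
[in] archive.pen p: /flu c: gu
[out] ToolError: is a directory
[in] drawer.knows k: zetra
[out] no
[in] almanac.lastday
[out] 1853-01-31
[in] archive.pen p: /treku c: lazuslu
[out] created
[in] archive.openup p: /treku
[out] lazuslu
[in] drawer.bind k: zetra v: 2048-09-12
[out] nil
[in] almanac.dayname
[out] Monday
[in] drawer.fetch k: zetra
[out] 2048-09-12
[in] almanac.lunge n: -26
[out] 1850-11-30


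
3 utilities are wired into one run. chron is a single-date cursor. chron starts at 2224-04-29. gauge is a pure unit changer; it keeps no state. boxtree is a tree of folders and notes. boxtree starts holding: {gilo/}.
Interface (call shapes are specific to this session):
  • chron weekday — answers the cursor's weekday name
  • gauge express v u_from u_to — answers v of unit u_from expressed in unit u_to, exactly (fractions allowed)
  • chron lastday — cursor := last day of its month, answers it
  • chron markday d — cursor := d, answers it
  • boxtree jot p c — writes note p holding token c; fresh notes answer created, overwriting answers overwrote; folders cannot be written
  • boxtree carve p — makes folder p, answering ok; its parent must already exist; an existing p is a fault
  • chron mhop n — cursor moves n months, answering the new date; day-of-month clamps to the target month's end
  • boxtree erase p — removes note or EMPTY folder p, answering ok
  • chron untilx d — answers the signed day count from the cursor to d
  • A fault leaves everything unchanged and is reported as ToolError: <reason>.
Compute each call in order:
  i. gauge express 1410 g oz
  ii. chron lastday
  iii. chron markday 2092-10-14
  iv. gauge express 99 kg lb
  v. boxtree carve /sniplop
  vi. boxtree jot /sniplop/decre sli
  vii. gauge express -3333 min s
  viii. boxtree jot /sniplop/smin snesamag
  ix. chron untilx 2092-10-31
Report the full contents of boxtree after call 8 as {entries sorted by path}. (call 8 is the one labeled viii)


I call gauge express using v→1410, u_from→g, u_to→oz, which returns 2256000000/45359237.
Calling chron lastday, and see 2224-04-30.
I use chron markday using d→2092-10-14: 2092-10-14.
I use gauge express using v→99, u_from→kg, u_to→lb, giving 900000000/4123567.
Now I run boxtree carve using p→/sniplop, → ok.
I use boxtree jot using p→/sniplop/decre, c→sli, — result: created.
I run gauge express using v→-3333, u_from→min, u_to→s, yielding -199980.
Now I run boxtree jot using p→/sniplop/smin, c→snesamag, — result: created.
I call chron untilx using d→2092-10-31, — result: 17.

Answer: {gilo/, sniplop/, sniplop/decre=sli, sniplop/smin=snesamag}


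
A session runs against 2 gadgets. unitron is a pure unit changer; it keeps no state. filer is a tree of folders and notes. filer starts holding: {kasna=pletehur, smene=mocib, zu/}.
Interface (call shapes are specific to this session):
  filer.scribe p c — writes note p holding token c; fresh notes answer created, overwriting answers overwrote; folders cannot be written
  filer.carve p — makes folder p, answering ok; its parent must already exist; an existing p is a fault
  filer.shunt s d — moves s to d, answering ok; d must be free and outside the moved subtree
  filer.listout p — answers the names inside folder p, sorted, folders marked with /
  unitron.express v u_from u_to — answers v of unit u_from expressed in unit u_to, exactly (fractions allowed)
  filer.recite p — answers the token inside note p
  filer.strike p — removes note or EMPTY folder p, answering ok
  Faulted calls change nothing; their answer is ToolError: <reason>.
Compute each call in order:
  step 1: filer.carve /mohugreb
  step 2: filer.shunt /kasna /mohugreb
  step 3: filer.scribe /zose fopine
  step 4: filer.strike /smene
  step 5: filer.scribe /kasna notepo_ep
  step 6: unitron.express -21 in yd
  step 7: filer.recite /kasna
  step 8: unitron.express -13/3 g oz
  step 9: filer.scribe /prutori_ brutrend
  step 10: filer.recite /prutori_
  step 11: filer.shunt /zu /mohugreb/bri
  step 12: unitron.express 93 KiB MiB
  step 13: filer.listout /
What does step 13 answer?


Answer: [kasna, mohugreb/, prutori_, zose]

Derivation:
>>> filer.carve p→/mohugreb
[out] ok
>>> filer.shunt s→/kasna d→/mohugreb
[out] ToolError: exists
>>> filer.scribe p→/zose c→fopine
[out] created
>>> filer.strike p→/smene
[out] ok
>>> filer.scribe p→/kasna c→notepo_ep
[out] overwrote
>>> unitron.express v→-21 u_from→in u_to→yd
[out] -7/12
>>> filer.recite p→/kasna
[out] notepo_ep
>>> unitron.express v→-13/3 u_from→g u_to→oz
[out] -20800000/136077711
>>> filer.scribe p→/prutori_ c→brutrend
[out] created
>>> filer.recite p→/prutori_
[out] brutrend
>>> filer.shunt s→/zu d→/mohugreb/bri
[out] ok
>>> unitron.express v→93 u_from→KiB u_to→MiB
[out] 93/1024
>>> filer.listout p→/
[out] [kasna, mohugreb/, prutori_, zose]


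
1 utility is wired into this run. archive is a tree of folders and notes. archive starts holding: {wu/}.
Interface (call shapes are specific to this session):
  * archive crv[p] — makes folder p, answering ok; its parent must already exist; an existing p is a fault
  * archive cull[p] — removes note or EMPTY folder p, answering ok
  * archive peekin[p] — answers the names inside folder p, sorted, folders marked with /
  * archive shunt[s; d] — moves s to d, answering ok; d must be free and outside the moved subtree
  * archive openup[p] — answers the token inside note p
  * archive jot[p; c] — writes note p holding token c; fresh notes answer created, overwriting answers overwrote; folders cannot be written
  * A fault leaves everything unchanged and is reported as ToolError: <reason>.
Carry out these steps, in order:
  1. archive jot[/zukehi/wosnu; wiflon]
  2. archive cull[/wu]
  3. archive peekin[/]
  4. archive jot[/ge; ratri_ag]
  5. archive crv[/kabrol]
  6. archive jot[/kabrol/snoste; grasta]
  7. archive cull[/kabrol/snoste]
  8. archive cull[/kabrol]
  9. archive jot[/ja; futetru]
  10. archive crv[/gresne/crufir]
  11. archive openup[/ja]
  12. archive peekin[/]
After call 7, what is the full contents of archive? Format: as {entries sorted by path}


[in] archive jot p: /zukehi/wosnu c: wiflon
[out] ToolError: no parent
[in] archive cull p: /wu
[out] ok
[in] archive peekin p: /
[out] []
[in] archive jot p: /ge c: ratri_ag
[out] created
[in] archive crv p: /kabrol
[out] ok
[in] archive jot p: /kabrol/snoste c: grasta
[out] created
[in] archive cull p: /kabrol/snoste
[out] ok
[in] archive cull p: /kabrol
[out] ok
[in] archive jot p: /ja c: futetru
[out] created
[in] archive crv p: /gresne/crufir
[out] ToolError: no parent
[in] archive openup p: /ja
[out] futetru
[in] archive peekin p: /
[out] [ge, ja]

Answer: {ge=ratri_ag, kabrol/}


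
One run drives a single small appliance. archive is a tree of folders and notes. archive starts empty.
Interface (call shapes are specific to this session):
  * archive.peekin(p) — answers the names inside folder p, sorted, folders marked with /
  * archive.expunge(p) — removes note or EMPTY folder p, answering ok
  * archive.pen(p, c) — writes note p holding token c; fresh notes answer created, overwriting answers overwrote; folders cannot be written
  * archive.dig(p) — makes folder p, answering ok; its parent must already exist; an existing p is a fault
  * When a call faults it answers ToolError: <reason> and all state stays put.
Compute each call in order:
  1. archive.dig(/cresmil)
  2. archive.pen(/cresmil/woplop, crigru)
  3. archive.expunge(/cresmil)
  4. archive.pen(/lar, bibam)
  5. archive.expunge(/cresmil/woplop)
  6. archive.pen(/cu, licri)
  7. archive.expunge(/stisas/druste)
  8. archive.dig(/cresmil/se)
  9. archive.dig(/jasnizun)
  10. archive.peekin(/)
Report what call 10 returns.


→ dig(p: /cresmil)
← ok
→ pen(p: /cresmil/woplop, c: crigru)
← created
→ expunge(p: /cresmil)
← ToolError: not empty
→ pen(p: /lar, c: bibam)
← created
→ expunge(p: /cresmil/woplop)
← ok
→ pen(p: /cu, c: licri)
← created
→ expunge(p: /stisas/druste)
← ToolError: not found
→ dig(p: /cresmil/se)
← ok
→ dig(p: /jasnizun)
← ok
→ peekin(p: /)
← [cresmil/, cu, jasnizun/, lar]

Answer: [cresmil/, cu, jasnizun/, lar]
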